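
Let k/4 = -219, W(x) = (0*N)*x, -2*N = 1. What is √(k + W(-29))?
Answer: 2*I*√219 ≈ 29.597*I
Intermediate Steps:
N = -½ (N = -½*1 = -½ ≈ -0.50000)
W(x) = 0 (W(x) = (0*(-½))*x = 0*x = 0)
k = -876 (k = 4*(-219) = -876)
√(k + W(-29)) = √(-876 + 0) = √(-876) = 2*I*√219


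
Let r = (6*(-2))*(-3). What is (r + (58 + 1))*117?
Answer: 11115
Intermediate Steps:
r = 36 (r = -12*(-3) = 36)
(r + (58 + 1))*117 = (36 + (58 + 1))*117 = (36 + 59)*117 = 95*117 = 11115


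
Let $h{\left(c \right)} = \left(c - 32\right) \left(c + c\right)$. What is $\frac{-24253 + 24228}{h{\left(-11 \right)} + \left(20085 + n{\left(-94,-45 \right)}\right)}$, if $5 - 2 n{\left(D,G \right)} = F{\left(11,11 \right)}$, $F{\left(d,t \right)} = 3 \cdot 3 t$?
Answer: $- \frac{25}{20984} \approx -0.0011914$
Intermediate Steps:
$F{\left(d,t \right)} = 9 t$
$h{\left(c \right)} = 2 c \left(-32 + c\right)$ ($h{\left(c \right)} = \left(-32 + c\right) 2 c = 2 c \left(-32 + c\right)$)
$n{\left(D,G \right)} = -47$ ($n{\left(D,G \right)} = \frac{5}{2} - \frac{9 \cdot 11}{2} = \frac{5}{2} - \frac{99}{2} = -47$)
$\frac{-24253 + 24228}{h{\left(-11 \right)} + \left(20085 + n{\left(-94,-45 \right)}\right)} = \frac{-24253 + 24228}{2 \left(-11\right) \left(-32 - 11\right) + \left(20085 - 47\right)} = - \frac{25}{2 \left(-11\right) \left(-43\right) + 20038} = - \frac{25}{946 + 20038} = - \frac{25}{20984}$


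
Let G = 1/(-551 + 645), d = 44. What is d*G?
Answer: 22/47 ≈ 0.46809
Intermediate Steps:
G = 1/94 ≈ 0.010638
d*G = 44*(1/94) = 22/47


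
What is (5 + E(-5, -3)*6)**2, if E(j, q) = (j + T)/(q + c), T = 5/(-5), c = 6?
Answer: 49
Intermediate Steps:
T = -1 (T = 5*(-1/5) = -1)
E(j, q) = (-1 + j)/(6 + q) (E(j, q) = (j - 1)/(q + 6) = (-1 + j)/(6 + q))
(5 + E(-5, -3)*6)**2 = (5 + ((-1 - 5)/(6 - 3))*6)**2 = (5 + (-6/3)*6)**2 = (5 + ((1/3)*(-6))*6)**2 = (5 - 2*6)**2 = (5 - 12)**2 = (-7)**2 = 49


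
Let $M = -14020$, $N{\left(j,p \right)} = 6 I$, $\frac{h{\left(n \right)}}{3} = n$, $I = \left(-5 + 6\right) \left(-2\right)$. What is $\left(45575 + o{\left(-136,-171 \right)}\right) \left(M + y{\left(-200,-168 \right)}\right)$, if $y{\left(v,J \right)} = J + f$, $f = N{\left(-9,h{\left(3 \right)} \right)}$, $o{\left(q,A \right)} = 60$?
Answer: $-648017000$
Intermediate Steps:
$I = -2$ ($I = 1 \left(-2\right) = -2$)
$h{\left(n \right)} = 3 n$
$N{\left(j,p \right)} = -12$ ($N{\left(j,p \right)} = 6 \left(-2\right) = -12$)
$f = -12$
$y{\left(v,J \right)} = -12 + J$ ($y{\left(v,J \right)} = J - 12 = -12 + J$)
$\left(45575 + o{\left(-136,-171 \right)}\right) \left(M + y{\left(-200,-168 \right)}\right) = \left(45575 + 60\right) \left(-14020 - 180\right) = 45635 \left(-14020 - 180\right) = 45635 \left(-14200\right) = -648017000$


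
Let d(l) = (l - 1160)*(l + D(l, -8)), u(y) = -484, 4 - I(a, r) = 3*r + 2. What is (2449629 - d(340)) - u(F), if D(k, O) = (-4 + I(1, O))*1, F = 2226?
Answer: 2746953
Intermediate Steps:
I(a, r) = 2 - 3*r (I(a, r) = 4 - (3*r + 2) = 4 - (2 + 3*r) = 4 + (-2 - 3*r) = 2 - 3*r)
D(k, O) = -2 - 3*O (D(k, O) = (-4 + (2 - 3*O))*1 = (-2 - 3*O)*1 = -2 - 3*O)
d(l) = (-1160 + l)*(22 + l) (d(l) = (l - 1160)*(l + (-2 - 3*(-8))) = (-1160 + l)*(l + (-2 + 24)) = (-1160 + l)*(l + 22) = (-1160 + l)*(22 + l))
(2449629 - d(340)) - u(F) = (2449629 - (-25520 + 340² - 1138*340)) - 1*(-484) = (2449629 - (-25520 + 115600 - 386920)) + 484 = (2449629 - 1*(-296840)) + 484 = (2449629 + 296840) + 484 = 2746469 + 484 = 2746953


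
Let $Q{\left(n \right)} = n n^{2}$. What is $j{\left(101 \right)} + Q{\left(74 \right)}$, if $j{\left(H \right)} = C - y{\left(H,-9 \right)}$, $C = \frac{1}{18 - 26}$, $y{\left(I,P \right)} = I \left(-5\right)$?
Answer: $\frac{3245831}{8} \approx 4.0573 \cdot 10^{5}$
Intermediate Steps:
$Q{\left(n \right)} = n^{3}$
$y{\left(I,P \right)} = - 5 I$
$C = - \frac{1}{8}$ ($C = \frac{1}{-8} = - \frac{1}{8} \approx -0.125$)
$j{\left(H \right)} = - \frac{1}{8} + 5 H$ ($j{\left(H \right)} = - \frac{1}{8} - - 5 H = - \frac{1}{8} + 5 H$)
$j{\left(101 \right)} + Q{\left(74 \right)} = \left(- \frac{1}{8} + 5 \cdot 101\right) + 74^{3} = \left(- \frac{1}{8} + 505\right) + 405224 = \frac{4039}{8} + 405224 = \frac{3245831}{8}$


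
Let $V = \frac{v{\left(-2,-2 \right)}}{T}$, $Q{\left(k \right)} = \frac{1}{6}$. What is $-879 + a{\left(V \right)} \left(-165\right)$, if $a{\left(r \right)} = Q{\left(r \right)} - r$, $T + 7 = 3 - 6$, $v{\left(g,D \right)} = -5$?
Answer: $-824$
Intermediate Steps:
$T = -10$ ($T = -7 + \left(3 - 6\right) = -7 - 3 = -10$)
$Q{\left(k \right)} = \frac{1}{6}$
$V = \frac{1}{2}$ ($V = - \frac{5}{-10} = \left(-5\right) \left(- \frac{1}{10}\right) = \frac{1}{2} \approx 0.5$)
$a{\left(r \right)} = \frac{1}{6} - r$
$-879 + a{\left(V \right)} \left(-165\right) = -879 + \left(\frac{1}{6} - \frac{1}{2}\right) \left(-165\right) = -879 - -55 = -879 + 55 = -824$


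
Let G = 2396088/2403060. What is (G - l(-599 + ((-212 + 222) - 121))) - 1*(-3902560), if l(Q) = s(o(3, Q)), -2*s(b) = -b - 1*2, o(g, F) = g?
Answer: 1563013703673/400510 ≈ 3.9026e+6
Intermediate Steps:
G = 199674/200255 (G = 2396088*(1/2403060) = 199674/200255 ≈ 0.99710)
s(b) = 1 + b/2 (s(b) = -(-b - 1*2)/2 = -(-b - 2)/2 = -(-2 - b)/2 = 1 + b/2)
l(Q) = 5/2 (l(Q) = 1 + (1/2)*3 = 1 + 3/2 = 5/2)
(G - l(-599 + ((-212 + 222) - 121))) - 1*(-3902560) = (199674/200255 - 1*5/2) - 1*(-3902560) = (199674/200255 - 5/2) + 3902560 = -601927/400510 + 3902560 = 1563013703673/400510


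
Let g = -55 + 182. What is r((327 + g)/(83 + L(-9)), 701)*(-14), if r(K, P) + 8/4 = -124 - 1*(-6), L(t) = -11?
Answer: 1680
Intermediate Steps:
g = 127
r(K, P) = -120 (r(K, P) = -2 + (-124 - 1*(-6)) = -2 + (-124 + 6) = -2 - 118 = -120)
r((327 + g)/(83 + L(-9)), 701)*(-14) = -120*(-14) = 1680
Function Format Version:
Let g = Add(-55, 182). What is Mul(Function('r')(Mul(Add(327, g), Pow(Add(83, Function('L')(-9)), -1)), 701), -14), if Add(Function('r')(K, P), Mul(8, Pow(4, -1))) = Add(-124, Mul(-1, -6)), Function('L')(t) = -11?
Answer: 1680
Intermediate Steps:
g = 127
Function('r')(K, P) = -120 (Function('r')(K, P) = Add(-2, Add(-124, Mul(-1, -6))) = Add(-2, Add(-124, 6)) = Add(-2, -118) = -120)
Mul(Function('r')(Mul(Add(327, g), Pow(Add(83, Function('L')(-9)), -1)), 701), -14) = Mul(-120, -14) = 1680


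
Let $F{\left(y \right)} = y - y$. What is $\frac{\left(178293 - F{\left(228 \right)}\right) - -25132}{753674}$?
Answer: $\frac{203425}{753674} \approx 0.26991$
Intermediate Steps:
$F{\left(y \right)} = 0$
$\frac{\left(178293 - F{\left(228 \right)}\right) - -25132}{753674} = \frac{\left(178293 - 0\right) - -25132}{753674} = \left(\left(178293 + 0\right) + 25132\right) \frac{1}{753674} = \left(178293 + 25132\right) \frac{1}{753674} = 203425 \cdot \frac{1}{753674} = \frac{203425}{753674}$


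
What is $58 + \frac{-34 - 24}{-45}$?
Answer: $\frac{2668}{45} \approx 59.289$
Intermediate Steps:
$58 + \frac{-34 - 24}{-45} = 58 - - \frac{58}{45} = 58 + \frac{58}{45} = \frac{2668}{45}$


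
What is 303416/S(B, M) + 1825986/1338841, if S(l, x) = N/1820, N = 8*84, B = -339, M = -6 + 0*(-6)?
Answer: 3300589947413/4016523 ≈ 8.2175e+5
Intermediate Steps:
M = -6 (M = -6 + 0 = -6)
N = 672
S(l, x) = 24/65 (S(l, x) = 672/1820 = 672*(1/1820) = 24/65)
303416/S(B, M) + 1825986/1338841 = 303416/(24/65) + 1825986/1338841 = 303416*(65/24) + 1825986*(1/1338841) = 2465255/3 + 1825986/1338841 = 3300589947413/4016523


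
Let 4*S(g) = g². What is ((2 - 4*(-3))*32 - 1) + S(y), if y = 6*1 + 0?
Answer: 456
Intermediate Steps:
y = 6 (y = 6 + 0 = 6)
S(g) = g²/4
((2 - 4*(-3))*32 - 1) + S(y) = ((2 - 4*(-3))*32 - 1) + (¼)*6² = ((2 + 12)*32 - 1) + (¼)*36 = (14*32 - 1) + 9 = (448 - 1) + 9 = 447 + 9 = 456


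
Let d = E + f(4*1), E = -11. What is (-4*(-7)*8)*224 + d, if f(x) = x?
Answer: 50169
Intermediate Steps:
d = -7 (d = -11 + 4*1 = -11 + 4 = -7)
(-4*(-7)*8)*224 + d = (-4*(-7)*8)*224 - 7 = (28*8)*224 - 7 = 224*224 - 7 = 50176 - 7 = 50169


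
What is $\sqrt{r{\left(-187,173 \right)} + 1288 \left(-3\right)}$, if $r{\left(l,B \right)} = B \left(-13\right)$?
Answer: $i \sqrt{6113} \approx 78.186 i$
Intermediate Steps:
$r{\left(l,B \right)} = - 13 B$
$\sqrt{r{\left(-187,173 \right)} + 1288 \left(-3\right)} = \sqrt{\left(-13\right) 173 + 1288 \left(-3\right)} = \sqrt{-2249 - 3864} = \sqrt{-6113} = i \sqrt{6113}$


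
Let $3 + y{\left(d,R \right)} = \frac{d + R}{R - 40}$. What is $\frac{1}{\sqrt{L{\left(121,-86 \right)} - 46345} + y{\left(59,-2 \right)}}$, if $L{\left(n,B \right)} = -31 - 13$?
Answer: $- \frac{854}{9095965} - \frac{9212 i \sqrt{21}}{9095965} \approx -9.3888 \cdot 10^{-5} - 0.004641 i$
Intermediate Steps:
$L{\left(n,B \right)} = -44$
$y{\left(d,R \right)} = -3 + \frac{R + d}{-40 + R}$ ($y{\left(d,R \right)} = -3 + \frac{d + R}{R - 40} = -3 + \frac{R + d}{-40 + R}$)
$\frac{1}{\sqrt{L{\left(121,-86 \right)} - 46345} + y{\left(59,-2 \right)}} = \frac{1}{\sqrt{-44 - 46345} + \frac{120 + 59 - -4}{-40 - 2}} = \frac{1}{\sqrt{-46389} + \frac{120 + 59 + 4}{-42}} = \frac{1}{47 i \sqrt{21} - \frac{61}{14}} = \frac{1}{- \frac{61}{14} + 47 i \sqrt{21}}$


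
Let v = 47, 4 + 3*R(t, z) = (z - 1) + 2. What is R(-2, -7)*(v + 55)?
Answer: -340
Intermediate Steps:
R(t, z) = -1 + z/3 (R(t, z) = -4/3 + ((z - 1) + 2)/3 = -4/3 + ((-1 + z) + 2)/3 = -4/3 + (1 + z)/3 = -4/3 + (⅓ + z/3) = -1 + z/3)
R(-2, -7)*(v + 55) = (-1 + (⅓)*(-7))*(47 + 55) = (-1 - 7/3)*102 = -10/3*102 = -340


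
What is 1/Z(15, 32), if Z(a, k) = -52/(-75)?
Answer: 75/52 ≈ 1.4423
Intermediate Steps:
Z(a, k) = 52/75 (Z(a, k) = -52*(-1/75) = 52/75)
1/Z(15, 32) = 1/(52/75) = 75/52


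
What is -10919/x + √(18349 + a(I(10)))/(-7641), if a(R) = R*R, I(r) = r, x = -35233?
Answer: 10919/35233 - √18449/7641 ≈ 0.29213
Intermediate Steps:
a(R) = R²
-10919/x + √(18349 + a(I(10)))/(-7641) = -10919/(-35233) + √(18349 + 10²)/(-7641) = -10919*(-1/35233) + √(18349 + 100)*(-1/7641) = 10919/35233 + √18449*(-1/7641) = 10919/35233 - √18449/7641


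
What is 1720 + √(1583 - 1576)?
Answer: 1720 + √7 ≈ 1722.6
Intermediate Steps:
1720 + √(1583 - 1576) = 1720 + √7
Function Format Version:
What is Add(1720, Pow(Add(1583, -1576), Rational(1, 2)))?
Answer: Add(1720, Pow(7, Rational(1, 2))) ≈ 1722.6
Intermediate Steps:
Add(1720, Pow(Add(1583, -1576), Rational(1, 2))) = Add(1720, Pow(7, Rational(1, 2)))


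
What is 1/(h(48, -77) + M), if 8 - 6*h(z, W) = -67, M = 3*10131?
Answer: 2/60811 ≈ 3.2889e-5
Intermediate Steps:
M = 30393
h(z, W) = 25/2 (h(z, W) = 4/3 - ⅙*(-67) = 4/3 + 67/6 = 25/2)
1/(h(48, -77) + M) = 1/(25/2 + 30393) = 1/(60811/2) = 2/60811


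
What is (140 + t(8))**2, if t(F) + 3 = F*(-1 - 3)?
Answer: 11025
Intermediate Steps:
t(F) = -3 - 4*F (t(F) = -3 + F*(-1 - 3) = -3 + F*(-4) = -3 - 4*F)
(140 + t(8))**2 = (140 + (-3 - 4*8))**2 = (140 + (-3 - 32))**2 = (140 - 35)**2 = 105**2 = 11025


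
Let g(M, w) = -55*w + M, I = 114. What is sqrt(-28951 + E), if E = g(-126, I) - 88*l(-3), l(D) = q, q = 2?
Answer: 3*I*sqrt(3947) ≈ 188.48*I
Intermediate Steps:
g(M, w) = M - 55*w
l(D) = 2
E = -6572 (E = (-126 - 55*114) - 88*2 = (-126 - 6270) - 1*176 = -6396 - 176 = -6572)
sqrt(-28951 + E) = sqrt(-28951 - 6572) = sqrt(-35523) = 3*I*sqrt(3947)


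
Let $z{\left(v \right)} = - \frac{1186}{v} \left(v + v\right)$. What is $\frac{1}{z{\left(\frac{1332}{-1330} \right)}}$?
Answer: $- \frac{1}{2372} \approx -0.00042159$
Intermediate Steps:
$z{\left(v \right)} = -2372$ ($z{\left(v \right)} = - \frac{1186}{v} 2 v = -2372$)
$\frac{1}{z{\left(\frac{1332}{-1330} \right)}} = \frac{1}{-2372} = - \frac{1}{2372}$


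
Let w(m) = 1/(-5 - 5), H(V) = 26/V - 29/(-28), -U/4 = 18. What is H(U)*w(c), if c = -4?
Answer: -17/252 ≈ -0.067460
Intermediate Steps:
U = -72 (U = -4*18 = -72)
H(V) = 29/28 + 26/V (H(V) = 26/V - 29*(-1/28) = 26/V + 29/28 = 29/28 + 26/V)
w(m) = -1/10 (w(m) = 1/(-10) = -1/10)
H(U)*w(c) = (29/28 + 26/(-72))*(-1/10) = (29/28 + 26*(-1/72))*(-1/10) = (29/28 - 13/36)*(-1/10) = (85/126)*(-1/10) = -17/252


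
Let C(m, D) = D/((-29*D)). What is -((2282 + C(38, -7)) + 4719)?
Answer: -203028/29 ≈ -7001.0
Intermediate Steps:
C(m, D) = -1/29 (C(m, D) = D*(-1/(29*D)) = -1/29)
-((2282 + C(38, -7)) + 4719) = -((2282 - 1/29) + 4719) = -(66177/29 + 4719) = -1*203028/29 = -203028/29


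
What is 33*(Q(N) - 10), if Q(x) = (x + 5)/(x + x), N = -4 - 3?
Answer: -2277/7 ≈ -325.29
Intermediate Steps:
N = -7
Q(x) = (5 + x)/(2*x) (Q(x) = (5 + x)/((2*x)) = (5 + x)*(1/(2*x)) = (5 + x)/(2*x))
33*(Q(N) - 10) = 33*((1/2)*(5 - 7)/(-7) - 10) = 33*((1/2)*(-1/7)*(-2) - 10) = 33*(1/7 - 10) = 33*(-69/7) = -2277/7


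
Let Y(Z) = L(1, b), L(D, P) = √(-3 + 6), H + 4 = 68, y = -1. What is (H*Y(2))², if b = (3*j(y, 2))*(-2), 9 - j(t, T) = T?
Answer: 12288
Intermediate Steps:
j(t, T) = 9 - T
H = 64 (H = -4 + 68 = 64)
b = -42 (b = (3*(9 - 1*2))*(-2) = (3*(9 - 2))*(-2) = (3*7)*(-2) = 21*(-2) = -42)
L(D, P) = √3
Y(Z) = √3
(H*Y(2))² = (64*√3)² = 12288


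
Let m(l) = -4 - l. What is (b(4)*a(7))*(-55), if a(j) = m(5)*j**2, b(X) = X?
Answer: 97020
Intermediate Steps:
a(j) = -9*j**2 (a(j) = (-4 - 1*5)*j**2 = (-4 - 5)*j**2 = -9*j**2)
(b(4)*a(7))*(-55) = (4*(-9*7**2))*(-55) = (4*(-9*49))*(-55) = (4*(-441))*(-55) = -1764*(-55) = 97020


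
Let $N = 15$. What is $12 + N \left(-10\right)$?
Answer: $-138$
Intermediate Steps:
$12 + N \left(-10\right) = 12 + 15 \left(-10\right) = 12 - 150 = -138$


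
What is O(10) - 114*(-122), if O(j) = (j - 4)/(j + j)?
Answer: 139083/10 ≈ 13908.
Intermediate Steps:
O(j) = (-4 + j)/(2*j) (O(j) = (-4 + j)/((2*j)) = (-4 + j)*(1/(2*j)) = (-4 + j)/(2*j))
O(10) - 114*(-122) = (½)*(-4 + 10)/10 - 114*(-122) = (½)*(⅒)*6 + 13908 = 3/10 + 13908 = 139083/10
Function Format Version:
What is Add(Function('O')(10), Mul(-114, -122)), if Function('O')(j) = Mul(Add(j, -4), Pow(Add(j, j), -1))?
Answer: Rational(139083, 10) ≈ 13908.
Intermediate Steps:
Function('O')(j) = Mul(Rational(1, 2), Pow(j, -1), Add(-4, j)) (Function('O')(j) = Mul(Add(-4, j), Pow(Mul(2, j), -1)) = Mul(Add(-4, j), Mul(Rational(1, 2), Pow(j, -1))) = Mul(Rational(1, 2), Pow(j, -1), Add(-4, j)))
Add(Function('O')(10), Mul(-114, -122)) = Add(Mul(Rational(1, 2), Pow(10, -1), Add(-4, 10)), Mul(-114, -122)) = Add(Mul(Rational(1, 2), Rational(1, 10), 6), 13908) = Add(Rational(3, 10), 13908) = Rational(139083, 10)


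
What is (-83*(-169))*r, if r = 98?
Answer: 1374646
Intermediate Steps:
(-83*(-169))*r = -83*(-169)*98 = 14027*98 = 1374646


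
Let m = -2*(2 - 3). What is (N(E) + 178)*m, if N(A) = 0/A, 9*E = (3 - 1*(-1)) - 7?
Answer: 356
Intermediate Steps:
E = -⅓ (E = ((3 - 1*(-1)) - 7)/9 = ((3 + 1) - 7)/9 = (4 - 7)/9 = (⅑)*(-3) = -⅓ ≈ -0.33333)
N(A) = 0
m = 2 (m = -2*(-1) = 2)
(N(E) + 178)*m = (0 + 178)*2 = 178*2 = 356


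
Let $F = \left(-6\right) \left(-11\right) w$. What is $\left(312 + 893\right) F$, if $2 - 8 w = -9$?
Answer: $\frac{437415}{4} \approx 1.0935 \cdot 10^{5}$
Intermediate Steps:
$w = \frac{11}{8}$ ($w = \frac{1}{4} - - \frac{9}{8} = \frac{1}{4} + \frac{9}{8} = \frac{11}{8} \approx 1.375$)
$F = \frac{363}{4}$ ($F = \left(-6\right) \left(-11\right) \frac{11}{8} = 66 \cdot \frac{11}{8} = \frac{363}{4} \approx 90.75$)
$\left(312 + 893\right) F = \left(312 + 893\right) \frac{363}{4} = 1205 \cdot \frac{363}{4} = \frac{437415}{4}$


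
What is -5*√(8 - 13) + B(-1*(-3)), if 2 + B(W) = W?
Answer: 1 - 5*I*√5 ≈ 1.0 - 11.18*I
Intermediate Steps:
B(W) = -2 + W
-5*√(8 - 13) + B(-1*(-3)) = -5*√(8 - 13) + (-2 - 1*(-3)) = -5*I*√5 + (-2 + 3) = -5*I*√5 + 1 = 1 - 5*I*√5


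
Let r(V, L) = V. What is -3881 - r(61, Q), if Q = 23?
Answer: -3942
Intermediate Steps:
-3881 - r(61, Q) = -3881 - 1*61 = -3881 - 61 = -3942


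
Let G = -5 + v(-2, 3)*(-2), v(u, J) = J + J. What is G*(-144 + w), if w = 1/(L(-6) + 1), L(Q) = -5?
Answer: 9809/4 ≈ 2452.3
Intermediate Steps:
w = -¼ (w = 1/(-5 + 1) = 1/(-4) = -¼ ≈ -0.25000)
v(u, J) = 2*J
G = -17 (G = -5 + (2*3)*(-2) = -5 + 6*(-2) = -5 - 12 = -17)
G*(-144 + w) = -17*(-144 - ¼) = -17*(-577/4) = 9809/4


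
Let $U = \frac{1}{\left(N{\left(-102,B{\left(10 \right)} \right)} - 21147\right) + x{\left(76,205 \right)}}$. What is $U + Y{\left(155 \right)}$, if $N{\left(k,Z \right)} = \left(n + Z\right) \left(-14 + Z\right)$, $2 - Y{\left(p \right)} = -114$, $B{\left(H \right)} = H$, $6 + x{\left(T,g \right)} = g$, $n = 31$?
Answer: $\frac{2448991}{21112} \approx 116.0$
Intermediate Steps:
$x{\left(T,g \right)} = -6 + g$
$Y{\left(p \right)} = 116$ ($Y{\left(p \right)} = 2 - -114 = 2 + 114 = 116$)
$N{\left(k,Z \right)} = \left(-14 + Z\right) \left(31 + Z\right)$ ($N{\left(k,Z \right)} = \left(31 + Z\right) \left(-14 + Z\right) = \left(-14 + Z\right) \left(31 + Z\right)$)
$U = - \frac{1}{21112}$ ($U = \frac{1}{\left(\left(-434 + 10^{2} + 17 \cdot 10\right) - 21147\right) + \left(-6 + 205\right)} = \frac{1}{\left(\left(-434 + 100 + 170\right) - 21147\right) + 199} = \frac{1}{\left(-164 - 21147\right) + 199} = \frac{1}{-21311 + 199} = \frac{1}{-21112} = - \frac{1}{21112} \approx -4.7366 \cdot 10^{-5}$)
$U + Y{\left(155 \right)} = - \frac{1}{21112} + 116 = \frac{2448991}{21112}$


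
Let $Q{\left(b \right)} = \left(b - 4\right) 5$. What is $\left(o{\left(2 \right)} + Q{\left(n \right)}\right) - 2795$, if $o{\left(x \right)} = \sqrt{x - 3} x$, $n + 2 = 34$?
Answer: $-2655 + 2 i \approx -2655.0 + 2.0 i$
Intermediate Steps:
$n = 32$ ($n = -2 + 34 = 32$)
$Q{\left(b \right)} = -20 + 5 b$ ($Q{\left(b \right)} = \left(-4 + b\right) 5 = -20 + 5 b$)
$o{\left(x \right)} = x \sqrt{-3 + x}$ ($o{\left(x \right)} = \sqrt{-3 + x} x = x \sqrt{-3 + x}$)
$\left(o{\left(2 \right)} + Q{\left(n \right)}\right) - 2795 = \left(2 \sqrt{-3 + 2} + \left(-20 + 5 \cdot 32\right)\right) - 2795 = \left(2 \sqrt{-1} + \left(-20 + 160\right)\right) - 2795 = \left(2 i + 140\right) - 2795 = \left(140 + 2 i\right) - 2795 = -2655 + 2 i$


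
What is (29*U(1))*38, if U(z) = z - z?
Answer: 0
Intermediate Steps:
U(z) = 0
(29*U(1))*38 = (29*0)*38 = 0*38 = 0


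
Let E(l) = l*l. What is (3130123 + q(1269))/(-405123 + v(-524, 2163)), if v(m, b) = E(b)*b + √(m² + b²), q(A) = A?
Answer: 31687619143876608/102401034425851508231 - 3131392*√4953145/102401034425851508231 ≈ 0.00030945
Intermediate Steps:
E(l) = l²
v(m, b) = b³ + √(b² + m²) (v(m, b) = b²*b + √(m² + b²) = b³ + √(b² + m²))
(3130123 + q(1269))/(-405123 + v(-524, 2163)) = (3130123 + 1269)/(-405123 + (2163³ + √(2163² + (-524)²))) = 3131392/(-405123 + (10119744747 + √(4678569 + 274576))) = 3131392/(-405123 + (10119744747 + √4953145)) = 3131392/(10119339624 + √4953145)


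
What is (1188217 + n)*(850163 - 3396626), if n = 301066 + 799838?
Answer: -5829161929023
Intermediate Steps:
n = 1100904
(1188217 + n)*(850163 - 3396626) = (1188217 + 1100904)*(850163 - 3396626) = 2289121*(-2546463) = -5829161929023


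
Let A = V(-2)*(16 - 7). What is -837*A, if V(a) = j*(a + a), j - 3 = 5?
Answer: 241056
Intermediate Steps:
j = 8 (j = 3 + 5 = 8)
V(a) = 16*a (V(a) = 8*(a + a) = 8*(2*a) = 16*a)
A = -288 (A = (16*(-2))*(16 - 7) = -32*9 = -288)
-837*A = -837*(-288) = 241056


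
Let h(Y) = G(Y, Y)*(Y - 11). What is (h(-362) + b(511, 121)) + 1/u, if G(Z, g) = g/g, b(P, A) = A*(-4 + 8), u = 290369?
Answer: 32230960/290369 ≈ 111.00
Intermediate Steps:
b(P, A) = 4*A (b(P, A) = A*4 = 4*A)
G(Z, g) = 1
h(Y) = -11 + Y (h(Y) = 1*(Y - 11) = 1*(-11 + Y) = -11 + Y)
(h(-362) + b(511, 121)) + 1/u = ((-11 - 362) + 4*121) + 1/290369 = (-373 + 484) + 1/290369 = 111 + 1/290369 = 32230960/290369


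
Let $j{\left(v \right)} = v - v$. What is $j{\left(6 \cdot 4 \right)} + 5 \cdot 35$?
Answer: $175$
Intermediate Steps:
$j{\left(v \right)} = 0$
$j{\left(6 \cdot 4 \right)} + 5 \cdot 35 = 0 + 5 \cdot 35 = 0 + 175 = 175$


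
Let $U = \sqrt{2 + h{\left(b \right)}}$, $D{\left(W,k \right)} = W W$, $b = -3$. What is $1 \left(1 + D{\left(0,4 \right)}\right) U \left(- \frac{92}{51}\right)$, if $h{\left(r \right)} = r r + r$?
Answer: $- \frac{184 \sqrt{2}}{51} \approx -5.1023$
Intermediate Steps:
$h{\left(r \right)} = r + r^{2}$ ($h{\left(r \right)} = r^{2} + r = r + r^{2}$)
$D{\left(W,k \right)} = W^{2}$
$U = 2 \sqrt{2}$ ($U = \sqrt{2 - 3 \left(1 - 3\right)} = \sqrt{2 - -6} = \sqrt{2 + 6} = \sqrt{8} = 2 \sqrt{2} \approx 2.8284$)
$1 \left(1 + D{\left(0,4 \right)}\right) U \left(- \frac{92}{51}\right) = 1 \left(1 + 0^{2}\right) 2 \sqrt{2} \left(- \frac{92}{51}\right) = 1 \left(1 + 0\right) 2 \sqrt{2} \left(\left(-92\right) \frac{1}{51}\right) = 1 \cdot 1 \cdot 2 \sqrt{2} \left(- \frac{92}{51}\right) = 1 \cdot 2 \sqrt{2} \left(- \frac{92}{51}\right) = 2 \sqrt{2} \left(- \frac{92}{51}\right) = - \frac{184 \sqrt{2}}{51}$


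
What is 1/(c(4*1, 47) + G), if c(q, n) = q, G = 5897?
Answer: 1/5901 ≈ 0.00016946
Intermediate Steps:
1/(c(4*1, 47) + G) = 1/(4*1 + 5897) = 1/(4 + 5897) = 1/5901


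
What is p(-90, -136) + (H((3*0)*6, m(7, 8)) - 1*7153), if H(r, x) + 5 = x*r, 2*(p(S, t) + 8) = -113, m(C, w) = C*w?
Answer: -14445/2 ≈ -7222.5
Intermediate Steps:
p(S, t) = -129/2 (p(S, t) = -8 + (½)*(-113) = -8 - 113/2 = -129/2)
H(r, x) = -5 + r*x (H(r, x) = -5 + x*r = -5 + r*x)
p(-90, -136) + (H((3*0)*6, m(7, 8)) - 1*7153) = -129/2 + ((-5 + ((3*0)*6)*(7*8)) - 1*7153) = -129/2 + ((-5 + (0*6)*56) - 7153) = -129/2 + ((-5 + 0*56) - 7153) = -129/2 + ((-5 + 0) - 7153) = -129/2 + (-5 - 7153) = -129/2 - 7158 = -14445/2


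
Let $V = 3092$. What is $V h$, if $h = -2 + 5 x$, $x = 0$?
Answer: $-6184$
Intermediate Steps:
$h = -2$ ($h = -2 + 5 \cdot 0 = -2 + 0 = -2$)
$V h = 3092 \left(-2\right) = -6184$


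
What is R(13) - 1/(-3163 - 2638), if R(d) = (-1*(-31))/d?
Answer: 179844/75413 ≈ 2.3848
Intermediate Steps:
R(d) = 31/d
R(13) - 1/(-3163 - 2638) = 31/13 - 1/(-3163 - 2638) = 31*(1/13) - 1/(-5801) = 31/13 - 1*(-1/5801) = 31/13 + 1/5801 = 179844/75413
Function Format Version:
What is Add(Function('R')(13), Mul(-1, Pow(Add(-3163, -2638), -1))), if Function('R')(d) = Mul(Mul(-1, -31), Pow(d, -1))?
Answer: Rational(179844, 75413) ≈ 2.3848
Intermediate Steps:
Function('R')(d) = Mul(31, Pow(d, -1))
Add(Function('R')(13), Mul(-1, Pow(Add(-3163, -2638), -1))) = Add(Mul(31, Pow(13, -1)), Mul(-1, Pow(Add(-3163, -2638), -1))) = Add(Mul(31, Rational(1, 13)), Mul(-1, Pow(-5801, -1))) = Add(Rational(31, 13), Mul(-1, Rational(-1, 5801))) = Add(Rational(31, 13), Rational(1, 5801)) = Rational(179844, 75413)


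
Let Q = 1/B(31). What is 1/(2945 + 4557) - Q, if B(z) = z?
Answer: -241/7502 ≈ -0.032125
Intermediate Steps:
Q = 1/31 ≈ 0.032258
1/(2945 + 4557) - Q = 1/(2945 + 4557) - 1*1/31 = 1/7502 - 1/31 = -241/7502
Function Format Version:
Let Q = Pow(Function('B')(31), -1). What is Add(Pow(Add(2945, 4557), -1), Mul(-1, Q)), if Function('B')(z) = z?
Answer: Rational(-241, 7502) ≈ -0.032125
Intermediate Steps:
Q = Rational(1, 31) (Q = Pow(31, -1) = Rational(1, 31) ≈ 0.032258)
Add(Pow(Add(2945, 4557), -1), Mul(-1, Q)) = Add(Pow(Add(2945, 4557), -1), Mul(-1, Rational(1, 31))) = Add(Pow(7502, -1), Rational(-1, 31)) = Add(Rational(1, 7502), Rational(-1, 31)) = Rational(-241, 7502)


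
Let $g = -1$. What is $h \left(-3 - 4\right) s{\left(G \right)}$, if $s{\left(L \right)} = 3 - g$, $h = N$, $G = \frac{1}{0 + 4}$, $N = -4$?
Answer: $112$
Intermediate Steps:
$G = \frac{1}{4} \approx 0.25$
$h = -4$
$s{\left(L \right)} = 4$ ($s{\left(L \right)} = 3 - -1 = 3 + 1 = 4$)
$h \left(-3 - 4\right) s{\left(G \right)} = - 4 \left(-3 - 4\right) 4 = \left(-4\right) \left(-7\right) 4 = 28 \cdot 4 = 112$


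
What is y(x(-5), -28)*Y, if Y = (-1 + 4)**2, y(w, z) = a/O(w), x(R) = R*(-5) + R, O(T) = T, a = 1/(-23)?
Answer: -9/460 ≈ -0.019565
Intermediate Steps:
a = -1/23 ≈ -0.043478
x(R) = -4*R (x(R) = -5*R + R = -4*R)
y(w, z) = -1/(23*w)
Y = 9 (Y = 3**2 = 9)
y(x(-5), -28)*Y = -1/(23*((-4*(-5))))*9 = -1/23/20*9 = -1/23*1/20*9 = -1/460*9 = -9/460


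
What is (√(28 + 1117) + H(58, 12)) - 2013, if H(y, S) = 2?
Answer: -2011 + √1145 ≈ -1977.2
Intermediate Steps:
(√(28 + 1117) + H(58, 12)) - 2013 = (√(28 + 1117) + 2) - 2013 = (√1145 + 2) - 2013 = (2 + √1145) - 2013 = -2011 + √1145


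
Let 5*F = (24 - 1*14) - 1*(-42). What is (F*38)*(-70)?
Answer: -27664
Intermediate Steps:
F = 52/5 (F = ((24 - 1*14) - 1*(-42))/5 = ((24 - 14) + 42)/5 = (10 + 42)/5 = (⅕)*52 = 52/5 ≈ 10.400)
(F*38)*(-70) = ((52/5)*38)*(-70) = (1976/5)*(-70) = -27664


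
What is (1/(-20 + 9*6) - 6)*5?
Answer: -1015/34 ≈ -29.853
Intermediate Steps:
(1/(-20 + 9*6) - 6)*5 = (1/(-20 + 54) - 6)*5 = (1/34 - 6)*5 = -203/34*5 = -1015/34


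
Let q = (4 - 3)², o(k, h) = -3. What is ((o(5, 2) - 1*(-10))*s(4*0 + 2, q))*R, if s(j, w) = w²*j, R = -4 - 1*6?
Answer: -140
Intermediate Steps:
q = 1 (q = 1² = 1)
R = -10 (R = -4 - 6 = -10)
s(j, w) = j*w²
((o(5, 2) - 1*(-10))*s(4*0 + 2, q))*R = ((-3 - 1*(-10))*((4*0 + 2)*1²))*(-10) = ((-3 + 10)*((0 + 2)*1))*(-10) = (7*(2*1))*(-10) = (7*2)*(-10) = 14*(-10) = -140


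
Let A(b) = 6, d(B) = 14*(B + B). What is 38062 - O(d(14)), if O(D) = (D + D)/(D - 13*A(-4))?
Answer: 5975342/157 ≈ 38060.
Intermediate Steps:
d(B) = 28*B (d(B) = 14*(2*B) = 28*B)
O(D) = 2*D/(-78 + D) (O(D) = (D + D)/(D - 13*6) = (2*D)/(D - 78) = (2*D)/(-78 + D) = 2*D/(-78 + D))
38062 - O(d(14)) = 38062 - 2*28*14/(-78 + 28*14) = 38062 - 2*392/(-78 + 392) = 38062 - 2*392/314 = 38062 - 1*392/157 = 38062 - 392/157 = 5975342/157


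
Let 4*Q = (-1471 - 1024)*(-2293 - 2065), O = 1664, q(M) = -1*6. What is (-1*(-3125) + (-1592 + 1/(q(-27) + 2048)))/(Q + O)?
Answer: 3130387/5554171593 ≈ 0.00056361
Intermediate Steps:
q(M) = -6
Q = 5436605/2 (Q = ((-1471 - 1024)*(-2293 - 2065))/4 = (-2495*(-4358))/4 = (¼)*10873210 = 5436605/2 ≈ 2.7183e+6)
(-1*(-3125) + (-1592 + 1/(q(-27) + 2048)))/(Q + O) = (-1*(-3125) + (-1592 + 1/(-6 + 2048)))/(5436605/2 + 1664) = (3125 + (-1592 + 1/2042))/(5439933/2) = (3125 + (-1592 + 1/2042))*(2/5439933) = (3125 - 3250863/2042)*(2/5439933) = (3130387/2042)*(2/5439933) = 3130387/5554171593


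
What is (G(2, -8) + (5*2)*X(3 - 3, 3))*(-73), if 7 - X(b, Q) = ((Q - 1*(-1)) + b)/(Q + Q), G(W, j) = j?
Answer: -12118/3 ≈ -4039.3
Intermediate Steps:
X(b, Q) = 7 - (1 + Q + b)/(2*Q) (X(b, Q) = 7 - ((Q - 1*(-1)) + b)/(Q + Q) = 7 - ((Q + 1) + b)/(2*Q) = 7 - ((1 + Q) + b)*1/(2*Q) = 7 - (1 + Q + b)*1/(2*Q) = 7 - (1 + Q + b)/(2*Q))
(G(2, -8) + (5*2)*X(3 - 3, 3))*(-73) = (-8 + (5*2)*((½)*(-1 - (3 - 3) + 13*3)/3))*(-73) = (-8 + 10*((½)*(⅓)*(-1 - 1*0 + 39)))*(-73) = (-8 + 10*((½)*(⅓)*(-1 + 0 + 39)))*(-73) = (-8 + 10*((½)*(⅓)*38))*(-73) = (-8 + 10*(19/3))*(-73) = (-8 + 190/3)*(-73) = (166/3)*(-73) = -12118/3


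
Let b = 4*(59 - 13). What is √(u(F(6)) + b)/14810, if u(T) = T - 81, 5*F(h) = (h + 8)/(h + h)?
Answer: √92910/444300 ≈ 0.00068605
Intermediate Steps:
F(h) = (8 + h)/(10*h) (F(h) = ((h + 8)/(h + h))/5 = ((8 + h)/((2*h)))/5 = ((8 + h)*(1/(2*h)))/5 = ((8 + h)/(2*h))/5 = (8 + h)/(10*h))
u(T) = -81 + T
b = 184 (b = 4*46 = 184)
√(u(F(6)) + b)/14810 = √((-81 + (⅒)*(8 + 6)/6) + 184)/14810 = √((-81 + (⅒)*(⅙)*14) + 184)*(1/14810) = √((-81 + 7/30) + 184)*(1/14810) = √(-2423/30 + 184)*(1/14810) = √(3097/30)*(1/14810) = (√92910/30)*(1/14810) = √92910/444300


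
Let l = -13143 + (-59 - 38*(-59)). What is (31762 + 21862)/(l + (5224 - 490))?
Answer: -26812/3113 ≈ -8.6129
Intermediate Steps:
l = -10960 (l = -13143 + (-59 + 2242) = -13143 + 2183 = -10960)
(31762 + 21862)/(l + (5224 - 490)) = (31762 + 21862)/(-10960 + (5224 - 490)) = 53624/(-10960 + 4734) = 53624/(-6226) = 53624*(-1/6226) = -26812/3113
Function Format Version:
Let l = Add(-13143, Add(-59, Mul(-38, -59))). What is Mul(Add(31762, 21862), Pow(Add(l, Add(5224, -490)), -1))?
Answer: Rational(-26812, 3113) ≈ -8.6129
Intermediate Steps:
l = -10960 (l = Add(-13143, Add(-59, 2242)) = Add(-13143, 2183) = -10960)
Mul(Add(31762, 21862), Pow(Add(l, Add(5224, -490)), -1)) = Mul(Add(31762, 21862), Pow(Add(-10960, Add(5224, -490)), -1)) = Mul(53624, Pow(Add(-10960, 4734), -1)) = Mul(53624, Pow(-6226, -1)) = Mul(53624, Rational(-1, 6226)) = Rational(-26812, 3113)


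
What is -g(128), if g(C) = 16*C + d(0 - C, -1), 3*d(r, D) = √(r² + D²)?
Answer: -2048 - √16385/3 ≈ -2090.7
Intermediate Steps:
d(r, D) = √(D² + r²)/3 (d(r, D) = √(r² + D²)/3 = √(D² + r²)/3)
g(C) = 16*C + √(1 + C²)/3 (g(C) = 16*C + √((-1)² + (0 - C)²)/3 = 16*C + √(1 + (-C)²)/3 = 16*C + √(1 + C²)/3)
-g(128) = -(16*128 + √(1 + 128²)/3) = -(2048 + √(1 + 16384)/3) = -(2048 + √16385/3) = -2048 - √16385/3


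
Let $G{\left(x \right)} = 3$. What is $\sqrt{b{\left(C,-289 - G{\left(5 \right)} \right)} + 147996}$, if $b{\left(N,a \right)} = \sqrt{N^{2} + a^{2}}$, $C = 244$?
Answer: $2 \sqrt{36999 + 5 \sqrt{362}} \approx 385.2$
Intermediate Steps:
$\sqrt{b{\left(C,-289 - G{\left(5 \right)} \right)} + 147996} = \sqrt{\sqrt{244^{2} + \left(-289 - 3\right)^{2}} + 147996} = \sqrt{\sqrt{59536 + \left(-289 - 3\right)^{2}} + 147996} = \sqrt{\sqrt{59536 + \left(-292\right)^{2}} + 147996} = \sqrt{\sqrt{59536 + 85264} + 147996} = \sqrt{\sqrt{144800} + 147996} = \sqrt{20 \sqrt{362} + 147996} = \sqrt{147996 + 20 \sqrt{362}}$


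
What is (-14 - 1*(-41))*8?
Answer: 216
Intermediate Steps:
(-14 - 1*(-41))*8 = (-14 + 41)*8 = 27*8 = 216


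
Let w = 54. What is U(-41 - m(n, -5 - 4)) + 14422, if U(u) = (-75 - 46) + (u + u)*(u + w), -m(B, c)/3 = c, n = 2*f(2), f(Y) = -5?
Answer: 16205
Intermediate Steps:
n = -10 (n = 2*(-5) = -10)
m(B, c) = -3*c
U(u) = -121 + 2*u*(54 + u) (U(u) = (-75 - 46) + (u + u)*(u + 54) = -121 + (2*u)*(54 + u) = -121 + 2*u*(54 + u))
U(-41 - m(n, -5 - 4)) + 14422 = (-121 + 2*(-41 - (-3)*(-5 - 4))² + 108*(-41 - (-3)*(-5 - 4))) + 14422 = (-121 + 2*(-41 - (-3)*(-9))² + 108*(-41 - (-3)*(-9))) + 14422 = (-121 + 2*(-41 - 1*27)² + 108*(-41 - 1*27)) + 14422 = (-121 + 2*(-41 - 27)² + 108*(-41 - 27)) + 14422 = (-121 + 2*(-68)² + 108*(-68)) + 14422 = (-121 + 2*4624 - 7344) + 14422 = (-121 + 9248 - 7344) + 14422 = 1783 + 14422 = 16205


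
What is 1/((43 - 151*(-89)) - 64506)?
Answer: -1/51024 ≈ -1.9599e-5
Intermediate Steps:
1/((43 - 151*(-89)) - 64506) = 1/((43 + 13439) - 64506) = 1/(13482 - 64506) = 1/(-51024) = -1/51024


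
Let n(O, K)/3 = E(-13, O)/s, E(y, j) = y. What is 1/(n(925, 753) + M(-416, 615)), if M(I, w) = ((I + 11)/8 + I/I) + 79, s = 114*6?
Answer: 456/13369 ≈ 0.034109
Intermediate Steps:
s = 684
M(I, w) = 651/8 + I/8 (M(I, w) = ((11 + I)*(⅛) + 1) + 79 = ((11/8 + I/8) + 1) + 79 = (19/8 + I/8) + 79 = 651/8 + I/8)
n(O, K) = -13/228 (n(O, K) = 3*(-13/684) = -13/228)
1/(n(925, 753) + M(-416, 615)) = 1/(-13/228 + (651/8 + (⅛)*(-416))) = 1/(-13/228 + (651/8 - 52)) = 1/(-13/228 + 235/8) = 1/(13369/456) = 456/13369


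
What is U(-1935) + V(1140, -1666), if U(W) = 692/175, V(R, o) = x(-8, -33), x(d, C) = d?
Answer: -708/175 ≈ -4.0457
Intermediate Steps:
V(R, o) = -8
U(W) = 692/175 (U(W) = 692*(1/175) = 692/175)
U(-1935) + V(1140, -1666) = 692/175 - 8 = -708/175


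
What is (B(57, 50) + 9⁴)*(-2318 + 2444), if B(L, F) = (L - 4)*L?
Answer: 1207332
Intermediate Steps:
B(L, F) = L*(-4 + L) (B(L, F) = (-4 + L)*L = L*(-4 + L))
(B(57, 50) + 9⁴)*(-2318 + 2444) = (57*(-4 + 57) + 9⁴)*(-2318 + 2444) = (57*53 + 6561)*126 = (3021 + 6561)*126 = 9582*126 = 1207332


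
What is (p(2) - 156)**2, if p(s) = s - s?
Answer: 24336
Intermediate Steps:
p(s) = 0
(p(2) - 156)**2 = (0 - 156)**2 = (-156)**2 = 24336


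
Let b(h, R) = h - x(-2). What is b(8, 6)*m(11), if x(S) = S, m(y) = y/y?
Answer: 10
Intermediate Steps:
m(y) = 1
b(h, R) = 2 + h (b(h, R) = h - 1*(-2) = h + 2 = 2 + h)
b(8, 6)*m(11) = (2 + 8)*1 = 10*1 = 10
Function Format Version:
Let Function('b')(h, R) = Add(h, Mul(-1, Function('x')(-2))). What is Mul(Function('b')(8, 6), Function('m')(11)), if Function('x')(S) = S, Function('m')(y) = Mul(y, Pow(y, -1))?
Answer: 10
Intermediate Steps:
Function('m')(y) = 1
Function('b')(h, R) = Add(2, h) (Function('b')(h, R) = Add(h, Mul(-1, -2)) = Add(h, 2) = Add(2, h))
Mul(Function('b')(8, 6), Function('m')(11)) = Mul(Add(2, 8), 1) = Mul(10, 1) = 10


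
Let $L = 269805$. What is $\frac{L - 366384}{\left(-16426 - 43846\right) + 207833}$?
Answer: $- \frac{32193}{49187} \approx -0.6545$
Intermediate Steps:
$\frac{L - 366384}{\left(-16426 - 43846\right) + 207833} = \frac{269805 - 366384}{\left(-16426 - 43846\right) + 207833} = - \frac{96579}{\left(-16426 - 43846\right) + 207833} = - \frac{96579}{-60272 + 207833} = - \frac{96579}{147561} = \left(-96579\right) \frac{1}{147561} = - \frac{32193}{49187}$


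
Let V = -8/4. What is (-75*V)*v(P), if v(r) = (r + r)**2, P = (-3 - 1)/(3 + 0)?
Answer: 3200/3 ≈ 1066.7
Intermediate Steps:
P = -4/3 ≈ -1.3333
v(r) = 4*r**2 (v(r) = (2*r)**2 = 4*r**2)
V = -2 (V = -8*1/4 = -2)
(-75*V)*v(P) = (-75*(-2))*(4*(-4/3)**2) = 150*(4*(16/9)) = 150*(64/9) = 3200/3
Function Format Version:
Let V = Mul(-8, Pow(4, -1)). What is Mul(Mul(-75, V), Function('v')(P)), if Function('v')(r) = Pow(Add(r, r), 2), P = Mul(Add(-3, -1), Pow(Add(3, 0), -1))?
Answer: Rational(3200, 3) ≈ 1066.7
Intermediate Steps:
P = Rational(-4, 3) (P = Mul(-4, Pow(3, -1)) = Mul(-4, Rational(1, 3)) = Rational(-4, 3) ≈ -1.3333)
Function('v')(r) = Mul(4, Pow(r, 2)) (Function('v')(r) = Pow(Mul(2, r), 2) = Mul(4, Pow(r, 2)))
V = -2 (V = Mul(-8, Rational(1, 4)) = -2)
Mul(Mul(-75, V), Function('v')(P)) = Mul(Mul(-75, -2), Mul(4, Pow(Rational(-4, 3), 2))) = Mul(150, Mul(4, Rational(16, 9))) = Mul(150, Rational(64, 9)) = Rational(3200, 3)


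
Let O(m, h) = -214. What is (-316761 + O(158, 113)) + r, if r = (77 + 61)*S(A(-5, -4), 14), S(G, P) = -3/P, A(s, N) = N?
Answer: -2219032/7 ≈ -3.1700e+5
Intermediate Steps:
r = -207/7 (r = (77 + 61)*(-3/14) = 138*(-3*1/14) = 138*(-3/14) = -207/7 ≈ -29.571)
(-316761 + O(158, 113)) + r = (-316761 - 214) - 207/7 = -316975 - 207/7 = -2219032/7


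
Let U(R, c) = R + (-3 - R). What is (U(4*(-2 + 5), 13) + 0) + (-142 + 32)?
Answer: -113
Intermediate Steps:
U(R, c) = -3
(U(4*(-2 + 5), 13) + 0) + (-142 + 32) = (-3 + 0) + (-142 + 32) = -3 - 110 = -113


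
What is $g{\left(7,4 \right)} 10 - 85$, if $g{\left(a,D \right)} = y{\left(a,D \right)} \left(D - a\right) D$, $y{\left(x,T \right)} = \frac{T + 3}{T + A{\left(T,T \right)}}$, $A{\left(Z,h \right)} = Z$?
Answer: $-190$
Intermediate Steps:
$y{\left(x,T \right)} = \frac{3 + T}{2 T}$ ($y{\left(x,T \right)} = \frac{T + 3}{T + T} = \frac{3 + T}{2 T}$)
$g{\left(a,D \right)} = \frac{\left(3 + D\right) \left(D - a\right)}{2}$ ($g{\left(a,D \right)} = \frac{3 + D}{2 D} \left(D - a\right) D = \frac{\left(3 + D\right) \left(D - a\right)}{2 D} D = \frac{\left(3 + D\right) \left(D - a\right)}{2}$)
$g{\left(7,4 \right)} 10 - 85 = \frac{\left(3 + 4\right) \left(4 - 7\right)}{2} \cdot 10 - 85 = \frac{1}{2} \cdot 7 \left(4 - 7\right) 10 - 85 = \frac{1}{2} \cdot 7 \left(-3\right) 10 - 85 = \left(- \frac{21}{2}\right) 10 - 85 = -105 - 85 = -190$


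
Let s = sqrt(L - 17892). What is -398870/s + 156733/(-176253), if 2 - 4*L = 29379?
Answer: -156733/176253 + 159548*I*sqrt(100945)/20189 ≈ -0.88925 + 2510.8*I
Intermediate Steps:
L = -29377/4 (L = 1/2 - 1/4*29379 = 1/2 - 29379/4 = -29377/4 ≈ -7344.3)
s = I*sqrt(100945)/2 (s = sqrt(-29377/4 - 17892) = sqrt(-100945/4) = I*sqrt(100945)/2 ≈ 158.86*I)
-398870/s + 156733/(-176253) = -398870*(-2*I*sqrt(100945)/100945) + 156733/(-176253) = -(-159548)*I*sqrt(100945)/20189 + 156733*(-1/176253) = 159548*I*sqrt(100945)/20189 - 156733/176253 = -156733/176253 + 159548*I*sqrt(100945)/20189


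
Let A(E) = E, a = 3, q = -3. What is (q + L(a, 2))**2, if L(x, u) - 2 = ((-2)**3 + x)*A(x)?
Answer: 256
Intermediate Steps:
L(x, u) = 2 + x*(-8 + x) (L(x, u) = 2 + ((-2)**3 + x)*x = 2 + (-8 + x)*x = 2 + x*(-8 + x))
(q + L(a, 2))**2 = (-3 + (2 + 3**2 - 8*3))**2 = (-3 + (2 + 9 - 24))**2 = (-3 - 13)**2 = (-16)**2 = 256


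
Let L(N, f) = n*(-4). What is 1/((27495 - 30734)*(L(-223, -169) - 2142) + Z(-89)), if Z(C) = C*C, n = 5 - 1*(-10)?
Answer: 1/7140199 ≈ 1.4005e-7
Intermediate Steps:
n = 15 (n = 5 + 10 = 15)
L(N, f) = -60 (L(N, f) = 15*(-4) = -60)
Z(C) = C**2
1/((27495 - 30734)*(L(-223, -169) - 2142) + Z(-89)) = 1/((27495 - 30734)*(-60 - 2142) + (-89)**2) = 1/(-3239*(-2202) + 7921) = 1/(7132278 + 7921) = 1/7140199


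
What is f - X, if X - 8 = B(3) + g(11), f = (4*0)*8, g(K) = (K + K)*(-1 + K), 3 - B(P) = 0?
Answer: -231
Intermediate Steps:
B(P) = 3 (B(P) = 3 - 1*0 = 3 + 0 = 3)
g(K) = 2*K*(-1 + K) (g(K) = (2*K)*(-1 + K) = 2*K*(-1 + K))
f = 0 (f = 0*8 = 0)
X = 231 (X = 8 + (3 + 2*11*(-1 + 11)) = 8 + (3 + 2*11*10) = 8 + (3 + 220) = 8 + 223 = 231)
f - X = 0 - 1*231 = 0 - 231 = -231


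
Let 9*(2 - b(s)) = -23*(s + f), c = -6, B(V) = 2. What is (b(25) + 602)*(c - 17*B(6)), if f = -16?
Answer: -25080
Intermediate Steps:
b(s) = -350/9 + 23*s/9 (b(s) = 2 - (-23)*(s - 16)/9 = 2 - (-23)*(-16 + s)/9 = 2 - (368 - 23*s)/9 = 2 + (-368/9 + 23*s/9) = -350/9 + 23*s/9)
(b(25) + 602)*(c - 17*B(6)) = ((-350/9 + (23/9)*25) + 602)*(-6 - 17*2) = ((-350/9 + 575/9) + 602)*(-6 - 34) = (25 + 602)*(-40) = 627*(-40) = -25080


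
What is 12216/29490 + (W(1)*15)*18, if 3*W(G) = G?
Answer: 444386/4915 ≈ 90.414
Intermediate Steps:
W(G) = G/3
12216/29490 + (W(1)*15)*18 = 12216/29490 + (((1/3)*1)*15)*18 = 12216*(1/29490) + ((1/3)*15)*18 = 2036/4915 + 5*18 = 2036/4915 + 90 = 444386/4915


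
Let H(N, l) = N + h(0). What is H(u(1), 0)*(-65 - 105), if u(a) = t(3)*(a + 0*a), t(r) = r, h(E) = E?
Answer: -510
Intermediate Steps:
u(a) = 3*a (u(a) = 3*(a + 0*a) = 3*(a + 0) = 3*a)
H(N, l) = N (H(N, l) = N + 0 = N)
H(u(1), 0)*(-65 - 105) = (3*1)*(-65 - 105) = 3*(-170) = -510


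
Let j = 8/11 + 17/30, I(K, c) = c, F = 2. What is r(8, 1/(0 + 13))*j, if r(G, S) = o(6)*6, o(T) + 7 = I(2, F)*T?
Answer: 427/11 ≈ 38.818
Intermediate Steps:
j = 427/330 (j = 8*(1/11) + 17*(1/30) = 8/11 + 17/30 = 427/330 ≈ 1.2939)
o(T) = -7 + 2*T
r(G, S) = 30 (r(G, S) = (-7 + 2*6)*6 = (-7 + 12)*6 = 5*6 = 30)
r(8, 1/(0 + 13))*j = 30*(427/330) = 427/11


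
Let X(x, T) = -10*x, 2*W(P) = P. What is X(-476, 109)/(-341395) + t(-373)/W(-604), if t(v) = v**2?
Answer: -9499876495/20620258 ≈ -460.71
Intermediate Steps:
W(P) = P/2
X(-476, 109)/(-341395) + t(-373)/W(-604) = -10*(-476)/(-341395) + (-373)**2/(((1/2)*(-604))) = 4760*(-1/341395) + 139129/(-302) = -952/68279 + 139129*(-1/302) = -952/68279 - 139129/302 = -9499876495/20620258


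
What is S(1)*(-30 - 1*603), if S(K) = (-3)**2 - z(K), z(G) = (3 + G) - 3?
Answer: -5064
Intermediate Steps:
z(G) = G
S(K) = 9 - K (S(K) = (-3)**2 - K = 9 - K)
S(1)*(-30 - 1*603) = (9 - 1*1)*(-30 - 1*603) = (9 - 1)*(-30 - 603) = 8*(-633) = -5064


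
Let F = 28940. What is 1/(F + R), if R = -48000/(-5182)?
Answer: 2591/75007540 ≈ 3.4543e-5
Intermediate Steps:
R = 24000/2591 (R = -48000*(-1/5182) = 24000/2591 ≈ 9.2628)
1/(F + R) = 1/(28940 + 24000/2591) = 1/(75007540/2591) = 2591/75007540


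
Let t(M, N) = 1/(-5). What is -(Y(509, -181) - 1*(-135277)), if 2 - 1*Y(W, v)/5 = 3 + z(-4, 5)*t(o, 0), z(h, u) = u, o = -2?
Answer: -135277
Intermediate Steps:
t(M, N) = -⅕
Y(W, v) = 0 (Y(W, v) = 10 - 5*(3 + 5*(-⅕)) = 10 - 5*(3 - 1) = 10 - 5*2 = 10 - 10 = 0)
-(Y(509, -181) - 1*(-135277)) = -(0 - 1*(-135277)) = -(0 + 135277) = -1*135277 = -135277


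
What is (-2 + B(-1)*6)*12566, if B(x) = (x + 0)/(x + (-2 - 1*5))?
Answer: -31415/2 ≈ -15708.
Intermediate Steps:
B(x) = x/(-7 + x) (B(x) = x/(x + (-2 - 5)) = x/(x - 7) = x/(-7 + x))
(-2 + B(-1)*6)*12566 = (-2 - 1/(-7 - 1)*6)*12566 = (-2 - 1/(-8)*6)*12566 = (-2 - 1*(-⅛)*6)*12566 = (-2 + (⅛)*6)*12566 = (-2 + ¾)*12566 = -5/4*12566 = -31415/2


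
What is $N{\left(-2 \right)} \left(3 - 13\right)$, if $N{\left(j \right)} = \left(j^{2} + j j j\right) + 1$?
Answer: $30$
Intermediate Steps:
$N{\left(j \right)} = 1 + j^{2} + j^{3}$ ($N{\left(j \right)} = \left(j^{2} + j^{2} j\right) + 1 = \left(j^{2} + j^{3}\right) + 1 = 1 + j^{2} + j^{3}$)
$N{\left(-2 \right)} \left(3 - 13\right) = \left(1 + \left(-2\right)^{2} + \left(-2\right)^{3}\right) \left(3 - 13\right) = \left(1 + 4 - 8\right) \left(-10\right) = \left(-3\right) \left(-10\right) = 30$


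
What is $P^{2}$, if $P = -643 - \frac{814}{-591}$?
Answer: $\frac{143791881601}{349281} \approx 4.1168 \cdot 10^{5}$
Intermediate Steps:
$P = - \frac{379199}{591}$ ($P = -643 - 814 \left(- \frac{1}{591}\right) = -643 - - \frac{814}{591} = -643 + \frac{814}{591} = - \frac{379199}{591} \approx -641.62$)
$P^{2} = \left(- \frac{379199}{591}\right)^{2} = \frac{143791881601}{349281}$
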